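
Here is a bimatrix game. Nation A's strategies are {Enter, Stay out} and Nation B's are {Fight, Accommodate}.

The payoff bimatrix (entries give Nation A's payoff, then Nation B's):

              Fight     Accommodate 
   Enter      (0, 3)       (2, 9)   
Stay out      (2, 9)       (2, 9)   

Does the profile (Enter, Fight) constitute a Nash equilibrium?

No

At (Enter, Fight), Nation A earns 0; switching to Stay out would give 2, so Nation A would deviate.
Nation B earns 3; switching to Accommodate would give 9, so Nation B would deviate.
Since at least one player can profitably deviate, this is not a Nash equilibrium.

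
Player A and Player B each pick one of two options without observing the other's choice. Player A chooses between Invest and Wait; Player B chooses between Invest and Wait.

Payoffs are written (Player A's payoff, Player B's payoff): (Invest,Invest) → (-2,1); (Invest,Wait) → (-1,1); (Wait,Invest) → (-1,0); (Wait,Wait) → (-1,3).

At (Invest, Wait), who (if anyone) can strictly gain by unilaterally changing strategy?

Player A at (Invest, Wait) earns -1; deviating to Wait yields -1 — not better.
Player B earns 1; deviating to Invest yields 1 — not better.
Neither player can strictly improve; the profile is a Nash equilibrium.

Neither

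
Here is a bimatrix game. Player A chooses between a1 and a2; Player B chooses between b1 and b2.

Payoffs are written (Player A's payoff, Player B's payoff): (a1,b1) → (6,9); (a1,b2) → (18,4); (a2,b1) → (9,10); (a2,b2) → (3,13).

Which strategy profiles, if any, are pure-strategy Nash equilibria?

(a1, b1): Player A prefers a2 (9 > 6) — not an equilibrium.
(a1, b2): Player B prefers b1 (9 > 4) — not an equilibrium.
(a2, b1): Player B prefers b2 (13 > 10) — not an equilibrium.
(a2, b2): Player A prefers a1 (18 > 3) — not an equilibrium.

none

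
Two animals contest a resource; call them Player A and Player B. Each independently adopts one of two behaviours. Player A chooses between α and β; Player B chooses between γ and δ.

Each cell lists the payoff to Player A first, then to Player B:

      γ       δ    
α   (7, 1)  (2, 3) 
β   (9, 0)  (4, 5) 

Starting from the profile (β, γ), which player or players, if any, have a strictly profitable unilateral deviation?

Player A at (β, γ) earns 9; deviating to α yields 7 — not better.
Player B earns 0; deviating to δ yields 5 — a strict improvement.
Only Player B has a strictly profitable deviation.

Player B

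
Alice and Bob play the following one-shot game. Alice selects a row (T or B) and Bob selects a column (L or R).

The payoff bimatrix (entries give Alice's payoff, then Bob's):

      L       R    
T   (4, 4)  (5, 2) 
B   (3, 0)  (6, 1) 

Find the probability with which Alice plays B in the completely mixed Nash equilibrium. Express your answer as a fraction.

Let x be the probability that Alice plays T. In a completely mixed equilibrium, Bob must be indifferent between L and R.
Bob's expected payoff from L is 4x; from R it is 2x + (1−x).
Setting these equal: 4x = x + 1, so x = 1/3.
Therefore Alice plays B with probability 1 − 1/3 = 2/3.

2/3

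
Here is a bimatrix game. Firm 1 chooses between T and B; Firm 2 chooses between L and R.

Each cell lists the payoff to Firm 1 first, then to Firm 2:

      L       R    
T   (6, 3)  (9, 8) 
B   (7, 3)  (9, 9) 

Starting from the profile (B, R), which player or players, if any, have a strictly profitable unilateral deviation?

Neither

Firm 1 at (B, R) earns 9; deviating to T yields 9 — not better.
Firm 2 earns 9; deviating to L yields 3 — not better.
Neither player can strictly improve; the profile is a Nash equilibrium.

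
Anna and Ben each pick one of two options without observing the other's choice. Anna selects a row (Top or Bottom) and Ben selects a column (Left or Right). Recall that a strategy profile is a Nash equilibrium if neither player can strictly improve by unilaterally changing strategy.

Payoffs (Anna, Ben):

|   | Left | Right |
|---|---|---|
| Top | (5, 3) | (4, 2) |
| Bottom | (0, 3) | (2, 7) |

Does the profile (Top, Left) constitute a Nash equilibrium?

Yes

At (Top, Left), Anna earns 5; switching to Bottom would give 0, so Anna has no profitable deviation.
Ben earns 3; switching to Right would give 2, so Ben has no profitable deviation.
Neither player can gain by a unilateral deviation, so this profile is a Nash equilibrium.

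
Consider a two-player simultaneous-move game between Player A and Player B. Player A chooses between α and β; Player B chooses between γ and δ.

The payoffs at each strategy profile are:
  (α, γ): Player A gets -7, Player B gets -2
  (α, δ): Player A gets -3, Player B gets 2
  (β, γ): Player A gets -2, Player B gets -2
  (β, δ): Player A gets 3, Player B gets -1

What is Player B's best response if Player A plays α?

δ

Against α, Player B earns -2 from γ and 2 from δ.
So δ is the best response.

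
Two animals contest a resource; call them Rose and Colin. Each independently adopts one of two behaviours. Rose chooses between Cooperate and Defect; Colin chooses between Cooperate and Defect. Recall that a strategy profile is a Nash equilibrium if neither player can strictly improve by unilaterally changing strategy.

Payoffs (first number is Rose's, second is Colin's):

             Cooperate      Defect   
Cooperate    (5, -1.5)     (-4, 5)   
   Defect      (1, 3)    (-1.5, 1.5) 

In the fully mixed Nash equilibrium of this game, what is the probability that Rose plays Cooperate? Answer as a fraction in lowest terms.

3/16

Let r be the probability that Rose plays Cooperate. In a completely mixed equilibrium, Colin must be indifferent between Cooperate and Defect.
Colin's expected payoff from Cooperate is −1.5r + 3(1−r); from Defect it is 5r + 1.5(1−r).
Setting these equal: −4.5r + 3 = 3.5r + 1.5, so r = 3/16.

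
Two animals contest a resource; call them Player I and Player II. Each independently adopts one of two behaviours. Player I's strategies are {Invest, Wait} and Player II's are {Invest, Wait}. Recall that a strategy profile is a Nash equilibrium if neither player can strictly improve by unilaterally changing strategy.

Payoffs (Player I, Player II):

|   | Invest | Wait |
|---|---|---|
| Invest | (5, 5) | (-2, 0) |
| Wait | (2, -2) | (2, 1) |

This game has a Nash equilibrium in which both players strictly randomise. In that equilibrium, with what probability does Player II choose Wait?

Let y be the probability that Player II plays Invest. In a completely mixed equilibrium, Player I must be indifferent between Invest and Wait.
Player I's expected payoff from Invest is 5y − 2(1−y); from Wait it is 2y + 2(1−y).
Setting these equal: 7y − 2 = 2, so y = 4/7.
Therefore Player II plays Wait with probability 1 − 4/7 = 3/7.

3/7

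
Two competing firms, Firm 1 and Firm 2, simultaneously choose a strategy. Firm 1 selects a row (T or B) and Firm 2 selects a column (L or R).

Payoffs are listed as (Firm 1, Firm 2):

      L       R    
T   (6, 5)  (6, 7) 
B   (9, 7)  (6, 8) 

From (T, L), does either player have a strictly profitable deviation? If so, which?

Both

Firm 1 at (T, L) earns 6; deviating to B yields 9 — a strict improvement.
Firm 2 earns 5; deviating to R yields 7 — a strict improvement.
Both Firm 1 and Firm 2 have strictly profitable deviations.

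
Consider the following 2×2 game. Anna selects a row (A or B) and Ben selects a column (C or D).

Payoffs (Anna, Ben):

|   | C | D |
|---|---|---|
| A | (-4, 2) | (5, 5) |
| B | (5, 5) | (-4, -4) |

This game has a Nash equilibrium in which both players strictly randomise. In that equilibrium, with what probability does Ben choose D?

Let c be the probability that Ben plays C. In a completely mixed equilibrium, Anna must be indifferent between A and B.
Anna's expected payoff from A is −4c + 5(1−c); from B it is 5c − 4(1−c).
Setting these equal: −9c + 5 = 9c − 4, so c = 1/2.
Therefore Ben plays D with probability 1 − 1/2 = 1/2.

1/2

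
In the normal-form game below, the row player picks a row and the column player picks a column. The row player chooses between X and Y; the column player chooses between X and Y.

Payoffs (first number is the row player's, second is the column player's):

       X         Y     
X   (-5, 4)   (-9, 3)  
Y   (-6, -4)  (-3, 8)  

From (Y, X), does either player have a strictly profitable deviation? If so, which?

Both

The row player at (Y, X) earns -6; deviating to X yields -5 — a strict improvement.
The column player earns -4; deviating to Y yields 8 — a strict improvement.
Both the row player and the column player have strictly profitable deviations.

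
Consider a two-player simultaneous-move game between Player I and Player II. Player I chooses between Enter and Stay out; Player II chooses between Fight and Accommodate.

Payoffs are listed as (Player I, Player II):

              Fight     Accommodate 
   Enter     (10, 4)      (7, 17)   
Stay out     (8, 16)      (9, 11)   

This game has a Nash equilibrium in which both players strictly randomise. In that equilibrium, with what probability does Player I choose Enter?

Let p be the probability that Player I plays Enter. In a completely mixed equilibrium, Player II must be indifferent between Fight and Accommodate.
Player II's expected payoff from Fight is 4p + 16(1−p); from Accommodate it is 17p + 11(1−p).
Setting these equal: −12p + 16 = 6p + 11, so p = 5/18.

5/18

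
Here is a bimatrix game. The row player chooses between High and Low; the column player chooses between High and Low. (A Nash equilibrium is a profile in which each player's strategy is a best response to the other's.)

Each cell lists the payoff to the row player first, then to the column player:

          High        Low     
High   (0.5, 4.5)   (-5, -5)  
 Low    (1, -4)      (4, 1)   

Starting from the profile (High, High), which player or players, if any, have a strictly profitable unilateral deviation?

The row player

The row player at (High, High) earns 0.5; deviating to Low yields 1 — a strict improvement.
The column player earns 4.5; deviating to Low yields -5 — not better.
Only the row player has a strictly profitable deviation.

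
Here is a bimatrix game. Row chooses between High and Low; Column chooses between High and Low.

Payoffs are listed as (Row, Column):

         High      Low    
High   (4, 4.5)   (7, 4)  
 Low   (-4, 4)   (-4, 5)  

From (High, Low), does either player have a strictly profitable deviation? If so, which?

Row at (High, Low) earns 7; deviating to Low yields -4 — not better.
Column earns 4; deviating to High yields 4.5 — a strict improvement.
Only Column has a strictly profitable deviation.

Column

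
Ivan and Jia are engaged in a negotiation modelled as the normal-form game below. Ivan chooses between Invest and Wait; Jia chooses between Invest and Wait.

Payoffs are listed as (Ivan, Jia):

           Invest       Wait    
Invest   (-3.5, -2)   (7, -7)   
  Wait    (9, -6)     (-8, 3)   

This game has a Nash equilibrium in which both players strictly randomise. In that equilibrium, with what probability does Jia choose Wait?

Let q be the probability that Jia plays Invest. In a completely mixed equilibrium, Ivan must be indifferent between Invest and Wait.
Ivan's expected payoff from Invest is −3.5q + 7(1−q); from Wait it is 9q − 8(1−q).
Setting these equal: −10.5q + 7 = 17q − 8, so q = 6/11.
Therefore Jia plays Wait with probability 1 − 6/11 = 5/11.

5/11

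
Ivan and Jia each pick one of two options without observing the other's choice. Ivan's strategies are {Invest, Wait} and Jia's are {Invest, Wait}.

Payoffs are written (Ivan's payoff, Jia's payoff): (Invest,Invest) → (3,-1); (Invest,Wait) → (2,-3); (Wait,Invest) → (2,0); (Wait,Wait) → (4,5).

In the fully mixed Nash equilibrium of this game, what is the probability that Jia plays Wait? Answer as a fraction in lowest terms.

Let y be the probability that Jia plays Invest. In a completely mixed equilibrium, Ivan must be indifferent between Invest and Wait.
Ivan's expected payoff from Invest is 3y + 2(1−y); from Wait it is 2y + 4(1−y).
Setting these equal: y + 2 = −2y + 4, so y = 2/3.
Therefore Jia plays Wait with probability 1 − 2/3 = 1/3.

1/3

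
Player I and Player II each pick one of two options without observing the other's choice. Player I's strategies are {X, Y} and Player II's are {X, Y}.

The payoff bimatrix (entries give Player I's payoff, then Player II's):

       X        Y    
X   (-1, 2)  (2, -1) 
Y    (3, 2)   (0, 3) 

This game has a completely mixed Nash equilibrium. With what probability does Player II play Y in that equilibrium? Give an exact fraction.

2/3

Let y be the probability that Player II plays X. In a completely mixed equilibrium, Player I must be indifferent between X and Y.
Player I's expected payoff from X is −y + 2(1−y); from Y it is 3y.
Setting these equal: −3y + 2 = 3y, so y = 1/3.
Therefore Player II plays Y with probability 1 − 1/3 = 2/3.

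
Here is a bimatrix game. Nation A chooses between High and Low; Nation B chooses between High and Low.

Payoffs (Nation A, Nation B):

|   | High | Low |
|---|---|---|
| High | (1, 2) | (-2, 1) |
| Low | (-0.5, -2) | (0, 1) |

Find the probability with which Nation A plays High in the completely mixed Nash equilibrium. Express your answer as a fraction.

3/4

Let x be the probability that Nation A plays High. In a completely mixed equilibrium, Nation B must be indifferent between High and Low.
Nation B's expected payoff from High is 2x − 2(1−x); from Low it is x + (1−x).
Setting these equal: 4x − 2 = 1, so x = 3/4.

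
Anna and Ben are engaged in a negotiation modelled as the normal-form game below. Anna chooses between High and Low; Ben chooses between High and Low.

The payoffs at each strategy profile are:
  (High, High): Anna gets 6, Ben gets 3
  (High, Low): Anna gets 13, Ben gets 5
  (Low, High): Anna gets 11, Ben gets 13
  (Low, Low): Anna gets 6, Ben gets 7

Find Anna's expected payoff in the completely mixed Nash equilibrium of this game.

107/12

First find y, the probability Ben plays High, from Anna's indifference between High and Low: 6y + 13(1−y) = 11y + 6(1−y), giving y = 7/12.
Since Anna is indifferent in equilibrium, Anna's expected payoff equals the payoff from either row against (7/12, 5/12). Using High: 6(7/12) + 13(5/12) = 107/12.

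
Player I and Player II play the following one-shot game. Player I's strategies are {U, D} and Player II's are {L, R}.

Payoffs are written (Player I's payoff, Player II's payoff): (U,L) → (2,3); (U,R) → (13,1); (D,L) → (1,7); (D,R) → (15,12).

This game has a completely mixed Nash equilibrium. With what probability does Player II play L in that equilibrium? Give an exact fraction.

Let c be the probability that Player II plays L. In a completely mixed equilibrium, Player I must be indifferent between U and D.
Player I's expected payoff from U is 2c + 13(1−c); from D it is c + 15(1−c).
Setting these equal: −11c + 13 = −14c + 15, so c = 2/3.

2/3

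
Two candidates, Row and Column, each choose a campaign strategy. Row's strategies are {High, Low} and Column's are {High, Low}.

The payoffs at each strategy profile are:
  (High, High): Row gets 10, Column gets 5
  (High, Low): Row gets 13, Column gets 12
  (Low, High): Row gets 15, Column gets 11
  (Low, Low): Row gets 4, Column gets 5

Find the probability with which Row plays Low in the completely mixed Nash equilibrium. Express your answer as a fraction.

Let r be the probability that Row plays High. In a completely mixed equilibrium, Column must be indifferent between High and Low.
Column's expected payoff from High is 5r + 11(1−r); from Low it is 12r + 5(1−r).
Setting these equal: −6r + 11 = 7r + 5, so r = 6/13.
Therefore Row plays Low with probability 1 − 6/13 = 7/13.

7/13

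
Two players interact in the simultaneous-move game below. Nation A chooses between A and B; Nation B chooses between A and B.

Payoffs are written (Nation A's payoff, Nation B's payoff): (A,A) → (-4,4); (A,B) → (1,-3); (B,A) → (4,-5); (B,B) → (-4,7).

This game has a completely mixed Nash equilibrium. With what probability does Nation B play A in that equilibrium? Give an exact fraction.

Let c be the probability that Nation B plays A. In a completely mixed equilibrium, Nation A must be indifferent between A and B.
Nation A's expected payoff from A is −4c + (1−c); from B it is 4c − 4(1−c).
Setting these equal: −5c + 1 = 8c − 4, so c = 5/13.

5/13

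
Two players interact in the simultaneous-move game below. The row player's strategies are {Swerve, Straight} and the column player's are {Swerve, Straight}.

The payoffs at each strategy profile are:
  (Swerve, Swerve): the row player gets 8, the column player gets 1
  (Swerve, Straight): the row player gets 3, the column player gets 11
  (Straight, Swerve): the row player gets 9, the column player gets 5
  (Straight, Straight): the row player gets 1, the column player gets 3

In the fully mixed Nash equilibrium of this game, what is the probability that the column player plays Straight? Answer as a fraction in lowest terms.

1/3

Let c be the probability that the column player plays Swerve. In a completely mixed equilibrium, the row player must be indifferent between Swerve and Straight.
The row player's expected payoff from Swerve is 8c + 3(1−c); from Straight it is 9c + (1−c).
Setting these equal: 5c + 3 = 8c + 1, so c = 2/3.
Therefore the column player plays Straight with probability 1 − 2/3 = 1/3.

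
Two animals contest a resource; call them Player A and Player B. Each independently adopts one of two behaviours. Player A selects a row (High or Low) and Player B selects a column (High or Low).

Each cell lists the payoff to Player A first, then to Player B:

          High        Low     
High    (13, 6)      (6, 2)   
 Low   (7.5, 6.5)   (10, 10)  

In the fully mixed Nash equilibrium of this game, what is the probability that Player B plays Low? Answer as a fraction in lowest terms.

Let y be the probability that Player B plays High. In a completely mixed equilibrium, Player A must be indifferent between High and Low.
Player A's expected payoff from High is 13y + 6(1−y); from Low it is 7.5y + 10(1−y).
Setting these equal: 7y + 6 = −2.5y + 10, so y = 8/19.
Therefore Player B plays Low with probability 1 − 8/19 = 11/19.

11/19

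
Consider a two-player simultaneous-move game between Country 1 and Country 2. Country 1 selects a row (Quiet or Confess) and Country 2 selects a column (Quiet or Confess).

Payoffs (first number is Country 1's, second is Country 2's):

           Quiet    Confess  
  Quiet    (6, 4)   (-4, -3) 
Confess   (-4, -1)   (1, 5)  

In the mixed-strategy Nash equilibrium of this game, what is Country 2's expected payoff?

17/13

First find x, the probability Country 1 plays Quiet, from Country 2's indifference between Quiet and Confess: 4x − (1−x) = −3x + 5(1−x), giving x = 6/13.
Since Country 2 is indifferent in equilibrium, Country 2's expected payoff equals the payoff from either column against (6/13, 7/13). Using Quiet: 4(6/13) − (7/13) = 17/13.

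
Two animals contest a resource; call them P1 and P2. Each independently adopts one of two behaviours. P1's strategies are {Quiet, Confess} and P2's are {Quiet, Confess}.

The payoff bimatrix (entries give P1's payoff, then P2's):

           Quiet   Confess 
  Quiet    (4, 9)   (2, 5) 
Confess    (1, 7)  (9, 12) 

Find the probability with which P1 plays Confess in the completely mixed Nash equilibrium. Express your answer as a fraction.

Let r be the probability that P1 plays Quiet. In a completely mixed equilibrium, P2 must be indifferent between Quiet and Confess.
P2's expected payoff from Quiet is 9r + 7(1−r); from Confess it is 5r + 12(1−r).
Setting these equal: 2r + 7 = −7r + 12, so r = 5/9.
Therefore P1 plays Confess with probability 1 − 5/9 = 4/9.

4/9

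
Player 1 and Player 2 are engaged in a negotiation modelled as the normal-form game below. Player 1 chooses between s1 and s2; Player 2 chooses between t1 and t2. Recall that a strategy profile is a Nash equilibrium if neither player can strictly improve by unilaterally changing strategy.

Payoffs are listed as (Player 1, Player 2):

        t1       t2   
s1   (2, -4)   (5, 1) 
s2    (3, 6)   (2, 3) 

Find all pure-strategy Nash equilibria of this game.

(s1, t1): Player 1 prefers s2 (3 > 2); Player 2 prefers t2 (1 > -4) — not an equilibrium.
(s1, t2): Player 1 gets 5 ≥ 2 from s2, and Player 2 gets 1 ≥ -4 from t1 — Nash equilibrium.
(s2, t1): Player 1 gets 3 ≥ 2 from s1, and Player 2 gets 6 ≥ 3 from t2 — Nash equilibrium.
(s2, t2): Player 1 prefers s1 (5 > 2); Player 2 prefers t1 (6 > 3) — not an equilibrium.

(s1, t2) and (s2, t1)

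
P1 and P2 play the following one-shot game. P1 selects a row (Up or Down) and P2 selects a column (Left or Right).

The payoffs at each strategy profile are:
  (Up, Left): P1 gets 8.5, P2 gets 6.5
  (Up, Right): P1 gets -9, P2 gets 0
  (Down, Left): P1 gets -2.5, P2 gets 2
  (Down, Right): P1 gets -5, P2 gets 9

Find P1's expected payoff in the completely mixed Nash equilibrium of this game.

-13/3

First find y, the probability P2 plays Left, from P1's indifference between Up and Down: 8.5y − 9(1−y) = −2.5y − 5(1−y), giving y = 4/15.
Since P1 is indifferent in equilibrium, P1's expected payoff equals the payoff from either row against (4/15, 11/15). Using Up: 8.5(4/15) − 9(11/15) = -13/3.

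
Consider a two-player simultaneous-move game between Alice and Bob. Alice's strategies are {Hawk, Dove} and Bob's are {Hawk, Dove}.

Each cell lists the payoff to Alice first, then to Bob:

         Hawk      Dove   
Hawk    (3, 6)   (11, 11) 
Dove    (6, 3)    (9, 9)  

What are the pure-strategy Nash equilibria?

(Hawk, Hawk): Alice prefers Dove (6 > 3); Bob prefers Dove (11 > 6) — not an equilibrium.
(Hawk, Dove): Alice gets 11 ≥ 9 from Dove, and Bob gets 11 ≥ 6 from Hawk — Nash equilibrium.
(Dove, Hawk): Bob prefers Dove (9 > 3) — not an equilibrium.
(Dove, Dove): Alice prefers Hawk (11 > 9) — not an equilibrium.

(Hawk, Dove)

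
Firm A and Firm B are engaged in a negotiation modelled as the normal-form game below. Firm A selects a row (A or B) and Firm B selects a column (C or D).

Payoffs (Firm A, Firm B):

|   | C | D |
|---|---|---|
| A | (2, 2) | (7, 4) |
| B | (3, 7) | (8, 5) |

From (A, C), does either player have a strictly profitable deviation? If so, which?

Firm A at (A, C) earns 2; deviating to B yields 3 — a strict improvement.
Firm B earns 2; deviating to D yields 4 — a strict improvement.
Both Firm A and Firm B have strictly profitable deviations.

Both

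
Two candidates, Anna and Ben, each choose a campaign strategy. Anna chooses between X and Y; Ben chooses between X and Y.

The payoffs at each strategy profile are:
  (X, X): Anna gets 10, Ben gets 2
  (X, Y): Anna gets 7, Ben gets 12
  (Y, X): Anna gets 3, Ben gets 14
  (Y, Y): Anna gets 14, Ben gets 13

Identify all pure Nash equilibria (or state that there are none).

none

(X, X): Ben prefers Y (12 > 2) — not an equilibrium.
(X, Y): Anna prefers Y (14 > 7) — not an equilibrium.
(Y, X): Anna prefers X (10 > 3) — not an equilibrium.
(Y, Y): Ben prefers X (14 > 13) — not an equilibrium.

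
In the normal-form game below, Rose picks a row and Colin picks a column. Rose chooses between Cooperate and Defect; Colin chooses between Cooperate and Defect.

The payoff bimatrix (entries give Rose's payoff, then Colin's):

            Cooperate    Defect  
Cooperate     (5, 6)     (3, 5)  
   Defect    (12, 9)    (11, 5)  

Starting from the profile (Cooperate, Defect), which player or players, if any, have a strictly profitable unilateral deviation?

Rose at (Cooperate, Defect) earns 3; deviating to Defect yields 11 — a strict improvement.
Colin earns 5; deviating to Cooperate yields 6 — a strict improvement.
Both Rose and Colin have strictly profitable deviations.

Both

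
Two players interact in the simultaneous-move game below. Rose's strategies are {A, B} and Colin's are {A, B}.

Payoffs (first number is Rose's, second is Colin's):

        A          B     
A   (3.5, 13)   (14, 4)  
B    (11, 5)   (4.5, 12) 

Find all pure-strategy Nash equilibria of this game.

(A, A): Rose prefers B (11 > 3.5) — not an equilibrium.
(A, B): Colin prefers A (13 > 4) — not an equilibrium.
(B, A): Colin prefers B (12 > 5) — not an equilibrium.
(B, B): Rose prefers A (14 > 4.5) — not an equilibrium.

none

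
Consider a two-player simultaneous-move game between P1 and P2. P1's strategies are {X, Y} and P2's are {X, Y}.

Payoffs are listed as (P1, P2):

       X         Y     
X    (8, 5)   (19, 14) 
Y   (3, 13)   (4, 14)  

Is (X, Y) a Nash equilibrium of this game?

Yes

At (X, Y), P1 earns 19; switching to Y would give 4, so P1 has no profitable deviation.
P2 earns 14; switching to X would give 5, so P2 has no profitable deviation.
Neither player can gain by a unilateral deviation, so this profile is a Nash equilibrium.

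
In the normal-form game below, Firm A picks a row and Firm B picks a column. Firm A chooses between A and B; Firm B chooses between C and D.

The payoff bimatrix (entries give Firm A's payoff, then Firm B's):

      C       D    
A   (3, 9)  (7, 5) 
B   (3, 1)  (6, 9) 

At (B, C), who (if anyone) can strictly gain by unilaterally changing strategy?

Firm B

Firm A at (B, C) earns 3; deviating to A yields 3 — not better.
Firm B earns 1; deviating to D yields 9 — a strict improvement.
Only Firm B has a strictly profitable deviation.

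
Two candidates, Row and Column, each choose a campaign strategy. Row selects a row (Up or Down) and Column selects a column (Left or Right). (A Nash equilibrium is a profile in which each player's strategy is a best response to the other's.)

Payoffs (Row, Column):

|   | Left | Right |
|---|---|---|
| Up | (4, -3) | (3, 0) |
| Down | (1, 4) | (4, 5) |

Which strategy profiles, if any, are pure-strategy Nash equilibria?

(Down, Right)

(Up, Left): Column prefers Right (0 > -3) — not an equilibrium.
(Up, Right): Row prefers Down (4 > 3) — not an equilibrium.
(Down, Left): Row prefers Up (4 > 1); Column prefers Right (5 > 4) — not an equilibrium.
(Down, Right): Row gets 4 ≥ 3 from Up, and Column gets 5 ≥ 4 from Left — Nash equilibrium.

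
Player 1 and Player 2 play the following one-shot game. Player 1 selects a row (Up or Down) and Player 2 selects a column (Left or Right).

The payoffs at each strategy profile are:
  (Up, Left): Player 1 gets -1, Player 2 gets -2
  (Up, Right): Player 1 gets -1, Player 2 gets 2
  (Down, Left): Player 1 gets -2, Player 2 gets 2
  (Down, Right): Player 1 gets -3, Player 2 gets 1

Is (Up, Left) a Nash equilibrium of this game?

At (Up, Left), Player 1 earns -1; switching to Down would give -2, so Player 1 has no profitable deviation.
Player 2 earns -2; switching to Right would give 2, so Player 2 would deviate.
Since at least one player can profitably deviate, this is not a Nash equilibrium.

No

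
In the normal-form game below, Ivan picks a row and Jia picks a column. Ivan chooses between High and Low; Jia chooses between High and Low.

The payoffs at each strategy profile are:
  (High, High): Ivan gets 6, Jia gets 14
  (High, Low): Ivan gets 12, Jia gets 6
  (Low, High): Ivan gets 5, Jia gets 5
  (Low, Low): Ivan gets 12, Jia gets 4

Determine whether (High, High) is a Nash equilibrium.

At (High, High), Ivan earns 6; switching to Low would give 5, so Ivan has no profitable deviation.
Jia earns 14; switching to Low would give 6, so Jia has no profitable deviation.
Neither player can gain by a unilateral deviation, so this profile is a Nash equilibrium.

Yes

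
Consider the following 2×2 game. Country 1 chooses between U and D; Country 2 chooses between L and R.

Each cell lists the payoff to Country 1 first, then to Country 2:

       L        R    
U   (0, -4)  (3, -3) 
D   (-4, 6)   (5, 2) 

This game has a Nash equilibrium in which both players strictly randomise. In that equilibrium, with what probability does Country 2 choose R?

Let q be the probability that Country 2 plays L. In a completely mixed equilibrium, Country 1 must be indifferent between U and D.
Country 1's expected payoff from U is 3(1−q); from D it is −4q + 5(1−q).
Setting these equal: −3q + 3 = −9q + 5, so q = 1/3.
Therefore Country 2 plays R with probability 1 − 1/3 = 2/3.

2/3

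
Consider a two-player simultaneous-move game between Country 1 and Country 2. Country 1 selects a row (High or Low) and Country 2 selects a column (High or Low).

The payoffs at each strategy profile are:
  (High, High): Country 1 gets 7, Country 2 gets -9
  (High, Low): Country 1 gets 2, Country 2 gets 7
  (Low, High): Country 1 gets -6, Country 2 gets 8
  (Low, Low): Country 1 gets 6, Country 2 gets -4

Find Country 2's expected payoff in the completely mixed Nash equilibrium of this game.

First find x, the probability Country 1 plays High, from Country 2's indifference between High and Low: −9x + 8(1−x) = 7x − 4(1−x), giving x = 3/7.
Since Country 2 is indifferent in equilibrium, Country 2's expected payoff equals the payoff from either column against (3/7, 4/7). Using High: −9(3/7) + 8(4/7) = 5/7.

5/7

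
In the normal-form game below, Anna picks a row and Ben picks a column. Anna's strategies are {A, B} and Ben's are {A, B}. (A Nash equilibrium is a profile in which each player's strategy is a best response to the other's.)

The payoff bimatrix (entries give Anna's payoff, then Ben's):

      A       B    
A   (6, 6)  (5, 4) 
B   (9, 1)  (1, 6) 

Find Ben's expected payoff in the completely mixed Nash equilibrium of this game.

First find x, the probability Anna plays A, from Ben's indifference between A and B: 6x + (1−x) = 4x + 6(1−x), giving x = 5/7.
Since Ben is indifferent in equilibrium, Ben's expected payoff equals the payoff from either column against (5/7, 2/7). Using A: 6(5/7) + (2/7) = 32/7.

32/7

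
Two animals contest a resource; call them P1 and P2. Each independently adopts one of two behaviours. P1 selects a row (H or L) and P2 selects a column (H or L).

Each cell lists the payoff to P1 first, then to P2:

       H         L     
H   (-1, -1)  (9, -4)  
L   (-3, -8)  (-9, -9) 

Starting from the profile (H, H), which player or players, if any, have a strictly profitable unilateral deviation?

P1 at (H, H) earns -1; deviating to L yields -3 — not better.
P2 earns -1; deviating to L yields -4 — not better.
Neither player can strictly improve; the profile is a Nash equilibrium.

Neither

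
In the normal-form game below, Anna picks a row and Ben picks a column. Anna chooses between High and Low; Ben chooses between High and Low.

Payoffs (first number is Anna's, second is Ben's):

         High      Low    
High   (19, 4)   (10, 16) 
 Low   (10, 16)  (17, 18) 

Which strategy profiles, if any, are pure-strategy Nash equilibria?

(Low, Low)

(High, High): Ben prefers Low (16 > 4) — not an equilibrium.
(High, Low): Anna prefers Low (17 > 10) — not an equilibrium.
(Low, High): Anna prefers High (19 > 10); Ben prefers Low (18 > 16) — not an equilibrium.
(Low, Low): Anna gets 17 ≥ 10 from High, and Ben gets 18 ≥ 16 from High — Nash equilibrium.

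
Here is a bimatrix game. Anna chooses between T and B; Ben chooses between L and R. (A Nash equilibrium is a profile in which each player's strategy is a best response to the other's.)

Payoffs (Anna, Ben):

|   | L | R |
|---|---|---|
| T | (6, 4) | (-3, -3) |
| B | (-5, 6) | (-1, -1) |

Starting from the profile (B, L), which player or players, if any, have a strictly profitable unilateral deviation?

Anna at (B, L) earns -5; deviating to T yields 6 — a strict improvement.
Ben earns 6; deviating to R yields -1 — not better.
Only Anna has a strictly profitable deviation.

Anna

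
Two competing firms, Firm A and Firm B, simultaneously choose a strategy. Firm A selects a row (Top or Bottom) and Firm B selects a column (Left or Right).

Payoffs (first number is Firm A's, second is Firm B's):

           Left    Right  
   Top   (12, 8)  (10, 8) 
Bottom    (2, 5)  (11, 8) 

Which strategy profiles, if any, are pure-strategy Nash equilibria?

(Top, Left) and (Bottom, Right)

(Top, Left): Firm A gets 12 ≥ 2 from Bottom, and Firm B gets 8 ≥ 8 from Right — Nash equilibrium.
(Top, Right): Firm A prefers Bottom (11 > 10) — not an equilibrium.
(Bottom, Left): Firm A prefers Top (12 > 2); Firm B prefers Right (8 > 5) — not an equilibrium.
(Bottom, Right): Firm A gets 11 ≥ 10 from Top, and Firm B gets 8 ≥ 5 from Left — Nash equilibrium.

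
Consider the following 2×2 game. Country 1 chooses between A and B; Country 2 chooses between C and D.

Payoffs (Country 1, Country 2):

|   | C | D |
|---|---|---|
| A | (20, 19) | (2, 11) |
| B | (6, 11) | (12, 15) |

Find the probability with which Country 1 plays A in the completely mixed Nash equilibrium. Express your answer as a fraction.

1/3

Let x be the probability that Country 1 plays A. In a completely mixed equilibrium, Country 2 must be indifferent between C and D.
Country 2's expected payoff from C is 19x + 11(1−x); from D it is 11x + 15(1−x).
Setting these equal: 8x + 11 = −4x + 15, so x = 1/3.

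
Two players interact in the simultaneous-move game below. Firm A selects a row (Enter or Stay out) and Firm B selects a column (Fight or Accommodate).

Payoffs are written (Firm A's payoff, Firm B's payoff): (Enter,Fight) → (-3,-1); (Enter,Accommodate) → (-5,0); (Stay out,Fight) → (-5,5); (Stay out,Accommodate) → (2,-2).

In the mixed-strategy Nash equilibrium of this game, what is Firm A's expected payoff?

-31/9

First find q, the probability Firm B plays Fight, from Firm A's indifference between Enter and Stay out: −3q − 5(1−q) = −5q + 2(1−q), giving q = 7/9.
Since Firm A is indifferent in equilibrium, Firm A's expected payoff equals the payoff from either row against (7/9, 2/9). Using Enter: −3(7/9) − 5(2/9) = -31/9.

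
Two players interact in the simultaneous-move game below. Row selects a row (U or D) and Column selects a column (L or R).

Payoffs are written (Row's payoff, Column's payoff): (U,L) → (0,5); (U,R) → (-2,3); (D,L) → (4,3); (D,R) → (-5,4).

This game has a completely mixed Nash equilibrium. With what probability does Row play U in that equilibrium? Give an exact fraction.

1/3

Let r be the probability that Row plays U. In a completely mixed equilibrium, Column must be indifferent between L and R.
Column's expected payoff from L is 5r + 3(1−r); from R it is 3r + 4(1−r).
Setting these equal: 2r + 3 = −r + 4, so r = 1/3.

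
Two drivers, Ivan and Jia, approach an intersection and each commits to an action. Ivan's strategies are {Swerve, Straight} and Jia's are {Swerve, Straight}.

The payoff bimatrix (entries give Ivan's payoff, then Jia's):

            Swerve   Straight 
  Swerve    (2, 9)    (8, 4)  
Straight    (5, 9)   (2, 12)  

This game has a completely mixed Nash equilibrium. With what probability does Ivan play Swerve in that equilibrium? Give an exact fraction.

Let p be the probability that Ivan plays Swerve. In a completely mixed equilibrium, Jia must be indifferent between Swerve and Straight.
Jia's expected payoff from Swerve is 9p + 9(1−p); from Straight it is 4p + 12(1−p).
Setting these equal: 9 = −8p + 12, so p = 3/8.

3/8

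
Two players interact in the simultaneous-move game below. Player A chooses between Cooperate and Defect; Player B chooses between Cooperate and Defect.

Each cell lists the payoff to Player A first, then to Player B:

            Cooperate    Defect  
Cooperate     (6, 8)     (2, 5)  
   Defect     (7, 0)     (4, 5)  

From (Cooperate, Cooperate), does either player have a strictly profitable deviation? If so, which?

Player A

Player A at (Cooperate, Cooperate) earns 6; deviating to Defect yields 7 — a strict improvement.
Player B earns 8; deviating to Defect yields 5 — not better.
Only Player A has a strictly profitable deviation.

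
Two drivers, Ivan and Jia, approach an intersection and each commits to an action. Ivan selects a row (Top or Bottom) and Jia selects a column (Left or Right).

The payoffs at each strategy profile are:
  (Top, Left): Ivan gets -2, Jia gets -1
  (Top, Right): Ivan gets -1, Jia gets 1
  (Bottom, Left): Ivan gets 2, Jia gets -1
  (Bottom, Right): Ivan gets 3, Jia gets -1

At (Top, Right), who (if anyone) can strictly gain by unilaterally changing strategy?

Ivan

Ivan at (Top, Right) earns -1; deviating to Bottom yields 3 — a strict improvement.
Jia earns 1; deviating to Left yields -1 — not better.
Only Ivan has a strictly profitable deviation.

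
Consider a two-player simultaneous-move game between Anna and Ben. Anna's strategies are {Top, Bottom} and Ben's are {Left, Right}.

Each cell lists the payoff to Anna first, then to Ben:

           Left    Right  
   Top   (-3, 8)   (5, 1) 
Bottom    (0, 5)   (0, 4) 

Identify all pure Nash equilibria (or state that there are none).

(Bottom, Left)

(Top, Left): Anna prefers Bottom (0 > -3) — not an equilibrium.
(Top, Right): Ben prefers Left (8 > 1) — not an equilibrium.
(Bottom, Left): Anna gets 0 ≥ -3 from Top, and Ben gets 5 ≥ 4 from Right — Nash equilibrium.
(Bottom, Right): Anna prefers Top (5 > 0); Ben prefers Left (5 > 4) — not an equilibrium.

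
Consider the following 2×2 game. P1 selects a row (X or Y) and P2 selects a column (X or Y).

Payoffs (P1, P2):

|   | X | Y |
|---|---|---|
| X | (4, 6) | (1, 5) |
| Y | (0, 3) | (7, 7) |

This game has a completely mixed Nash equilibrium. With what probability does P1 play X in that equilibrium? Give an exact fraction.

4/5

Let r be the probability that P1 plays X. In a completely mixed equilibrium, P2 must be indifferent between X and Y.
P2's expected payoff from X is 6r + 3(1−r); from Y it is 5r + 7(1−r).
Setting these equal: 3r + 3 = −2r + 7, so r = 4/5.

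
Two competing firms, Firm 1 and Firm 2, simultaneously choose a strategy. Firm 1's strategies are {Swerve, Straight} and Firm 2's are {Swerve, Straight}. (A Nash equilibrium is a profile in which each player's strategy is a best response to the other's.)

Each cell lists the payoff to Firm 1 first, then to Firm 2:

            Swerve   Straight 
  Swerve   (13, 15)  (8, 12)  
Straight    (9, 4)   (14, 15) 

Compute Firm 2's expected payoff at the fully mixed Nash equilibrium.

177/14

First find p, the probability Firm 1 plays Swerve, from Firm 2's indifference between Swerve and Straight: 15p + 4(1−p) = 12p + 15(1−p), giving p = 11/14.
Since Firm 2 is indifferent in equilibrium, Firm 2's expected payoff equals the payoff from either column against (11/14, 3/14). Using Swerve: 15(11/14) + 4(3/14) = 177/14.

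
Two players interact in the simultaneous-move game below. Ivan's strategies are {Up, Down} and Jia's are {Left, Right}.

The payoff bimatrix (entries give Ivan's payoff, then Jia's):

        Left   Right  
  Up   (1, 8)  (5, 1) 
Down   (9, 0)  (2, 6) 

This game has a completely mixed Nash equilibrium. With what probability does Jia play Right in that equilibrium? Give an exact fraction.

Let y be the probability that Jia plays Left. In a completely mixed equilibrium, Ivan must be indifferent between Up and Down.
Ivan's expected payoff from Up is y + 5(1−y); from Down it is 9y + 2(1−y).
Setting these equal: −4y + 5 = 7y + 2, so y = 3/11.
Therefore Jia plays Right with probability 1 − 3/11 = 8/11.

8/11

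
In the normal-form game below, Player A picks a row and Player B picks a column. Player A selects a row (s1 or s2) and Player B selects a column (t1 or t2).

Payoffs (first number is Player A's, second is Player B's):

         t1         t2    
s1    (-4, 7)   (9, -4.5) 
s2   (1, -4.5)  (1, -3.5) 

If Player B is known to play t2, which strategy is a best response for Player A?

s1

Against t2, Player A earns 9 from s1 and 1 from s2.
So s1 is the best response.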